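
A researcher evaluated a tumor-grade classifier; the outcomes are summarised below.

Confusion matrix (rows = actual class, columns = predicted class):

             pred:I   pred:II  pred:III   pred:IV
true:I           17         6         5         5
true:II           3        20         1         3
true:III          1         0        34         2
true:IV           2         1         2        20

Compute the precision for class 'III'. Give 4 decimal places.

0.8095

Take TP from the diagonal, FP from the rest of the 'III' prediction marginal, FN from the rest of the 'III' actual marginal.
precision = TP/(TP+FP).
III: TP=34, FP=5+1+2=8 → 34/42 = 0.80952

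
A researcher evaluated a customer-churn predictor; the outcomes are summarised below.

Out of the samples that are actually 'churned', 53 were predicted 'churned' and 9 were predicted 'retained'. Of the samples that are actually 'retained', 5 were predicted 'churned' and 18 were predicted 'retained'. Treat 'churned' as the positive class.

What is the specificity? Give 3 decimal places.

Specificity = TN/(TN+FP) = 18/(18+5) = 0.783

0.783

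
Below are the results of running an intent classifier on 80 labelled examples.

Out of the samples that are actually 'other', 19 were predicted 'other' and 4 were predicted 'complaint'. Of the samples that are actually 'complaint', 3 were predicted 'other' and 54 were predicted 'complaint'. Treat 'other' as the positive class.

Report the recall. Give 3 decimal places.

0.826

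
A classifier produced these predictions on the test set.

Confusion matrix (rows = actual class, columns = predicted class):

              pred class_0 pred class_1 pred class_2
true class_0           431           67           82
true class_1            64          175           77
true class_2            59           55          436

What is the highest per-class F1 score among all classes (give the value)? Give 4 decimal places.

0.7616

Per-class F1 score (2·TP/(2·TP+FP+FN)):
  class_0: TP=431, FP=64+59=123, FN=67+82=149 → 862/1134 = 0.76014
  class_1: TP=175, FP=67+55=122, FN=64+77=141 → 350/613 = 0.57096
  class_2: TP=436, FP=82+77=159, FN=59+55=114 → 872/1145 = 0.76157
Highest is class 'class_2' with F1 score = 0.7616.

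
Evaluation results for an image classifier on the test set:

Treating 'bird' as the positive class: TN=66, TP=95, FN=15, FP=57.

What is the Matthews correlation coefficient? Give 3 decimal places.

0.420

MCC = (TP·TN − FP·FN) / √((TP+FP)(TP+FN)(TN+FP)(TN+FN))
Numerator = 95·66 − 57·15 = 5415
Denominator = √(152·110·123·81) = √166581360 = 12906.6402
MCC = 5415 / 12906.6402 = 0.420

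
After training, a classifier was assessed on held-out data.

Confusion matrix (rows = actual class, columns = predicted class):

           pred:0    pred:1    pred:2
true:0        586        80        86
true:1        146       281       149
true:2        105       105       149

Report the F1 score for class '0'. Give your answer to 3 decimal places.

0.738

Treat '0' as positive and all other classes as negative.
F1 score = 2·TP/(2·TP+FP+FN).
0: TP=586, FP=146+105=251, FN=80+86=166 → 1172/1589 = 0.7376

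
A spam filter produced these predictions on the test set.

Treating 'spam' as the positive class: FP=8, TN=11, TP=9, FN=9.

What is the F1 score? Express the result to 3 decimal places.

Precision = TP/(TP+FP) = 9/17 = 0.5294
Recall = TP/(TP+FN) = 9/18 = 0.5000
F1 = 2·TP/(2·TP+FP+FN) = 18/35 = 0.514

0.514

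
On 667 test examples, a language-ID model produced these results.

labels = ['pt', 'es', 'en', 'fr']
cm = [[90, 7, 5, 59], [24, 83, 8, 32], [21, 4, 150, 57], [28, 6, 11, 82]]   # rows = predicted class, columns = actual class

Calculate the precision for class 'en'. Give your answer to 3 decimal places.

One-vs-rest for 'en': TP = diagonal; FP = other classes predicted 'en'; FN = 'en' predicted as other.
precision = TP/(TP+FP).
en: TP=150, FP=21+4+57=82 → 150/232 = 0.6466

0.647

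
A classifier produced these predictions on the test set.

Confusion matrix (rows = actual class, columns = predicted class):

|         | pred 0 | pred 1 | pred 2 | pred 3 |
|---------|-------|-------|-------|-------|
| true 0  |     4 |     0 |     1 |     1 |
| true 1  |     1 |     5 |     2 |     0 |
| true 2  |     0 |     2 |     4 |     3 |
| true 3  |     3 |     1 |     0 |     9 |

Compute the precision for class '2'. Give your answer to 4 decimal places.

precision = TP/(TP+FP).
2: TP=4, FP=1+2+0=3 → 4/7 = 0.57143

0.5714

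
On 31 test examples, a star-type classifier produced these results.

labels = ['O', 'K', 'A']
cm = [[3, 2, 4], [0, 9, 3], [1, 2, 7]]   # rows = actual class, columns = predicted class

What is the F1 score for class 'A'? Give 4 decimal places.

One-vs-rest for 'A': TP = diagonal; FP = other classes predicted 'A'; FN = 'A' predicted as other.
F1 score = 2·TP/(2·TP+FP+FN).
A: TP=7, FP=4+3=7, FN=1+2=3 → 14/24 = 0.58333

0.5833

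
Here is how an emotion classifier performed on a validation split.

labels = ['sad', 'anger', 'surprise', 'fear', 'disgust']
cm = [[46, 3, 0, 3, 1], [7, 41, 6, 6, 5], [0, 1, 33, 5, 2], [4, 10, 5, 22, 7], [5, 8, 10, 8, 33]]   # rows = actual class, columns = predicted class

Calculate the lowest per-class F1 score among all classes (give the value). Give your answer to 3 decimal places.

Per-class F1 score (2·TP/(2·TP+FP+FN)):
  sad: TP=46, FP=7+0+4+5=16, FN=3+0+3+1=7 → 92/115 = 0.8000
  anger: TP=41, FP=3+1+10+8=22, FN=7+6+6+5=24 → 82/128 = 0.6406
  surprise: TP=33, FP=0+6+5+10=21, FN=0+1+5+2=8 → 66/95 = 0.6947
  fear: TP=22, FP=3+6+5+8=22, FN=4+10+5+7=26 → 44/92 = 0.4783
  disgust: TP=33, FP=1+5+2+7=15, FN=5+8+10+8=31 → 66/112 = 0.5893
Lowest is class 'fear' with F1 score = 0.478.

0.478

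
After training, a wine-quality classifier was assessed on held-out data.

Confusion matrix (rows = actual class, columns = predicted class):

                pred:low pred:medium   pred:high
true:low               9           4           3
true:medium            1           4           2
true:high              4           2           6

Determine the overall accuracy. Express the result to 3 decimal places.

0.543

Accuracy = trace / total = (9+4+6=19) / 35 = 19/35 = 0.543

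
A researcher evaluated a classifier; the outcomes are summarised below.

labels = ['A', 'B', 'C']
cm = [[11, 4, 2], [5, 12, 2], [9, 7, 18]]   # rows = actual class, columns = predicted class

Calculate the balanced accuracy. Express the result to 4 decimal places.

0.6027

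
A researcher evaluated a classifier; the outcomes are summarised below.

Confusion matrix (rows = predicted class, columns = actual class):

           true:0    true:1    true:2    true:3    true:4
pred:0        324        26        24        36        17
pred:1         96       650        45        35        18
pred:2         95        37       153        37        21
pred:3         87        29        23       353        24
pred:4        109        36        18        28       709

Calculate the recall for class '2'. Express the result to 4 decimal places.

0.5817

recall = TP/(TP+FN).
2: TP=153, FN=24+45+23+18=110 → 153/263 = 0.58175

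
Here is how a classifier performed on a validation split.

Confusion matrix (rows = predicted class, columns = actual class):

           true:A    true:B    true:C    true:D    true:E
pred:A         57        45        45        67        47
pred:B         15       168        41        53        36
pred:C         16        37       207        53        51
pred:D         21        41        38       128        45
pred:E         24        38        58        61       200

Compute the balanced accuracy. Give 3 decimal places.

Balanced accuracy = mean of per-class recall.
  A: recall = 57/133 = 0.4286
  B: recall = 168/329 = 0.5106
  C: recall = 207/389 = 0.5321
  D: recall = 128/362 = 0.3536
  E: recall = 200/379 = 0.5277
Mean = (0.4286 + 0.5106 + 0.5321 + 0.3536 + 0.5277) / 5 = 0.471

0.471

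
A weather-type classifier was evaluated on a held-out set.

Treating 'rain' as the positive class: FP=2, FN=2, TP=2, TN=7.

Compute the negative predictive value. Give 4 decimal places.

NPV = TN/(TN+FN) = 7/(7+2) = 0.7778

0.7778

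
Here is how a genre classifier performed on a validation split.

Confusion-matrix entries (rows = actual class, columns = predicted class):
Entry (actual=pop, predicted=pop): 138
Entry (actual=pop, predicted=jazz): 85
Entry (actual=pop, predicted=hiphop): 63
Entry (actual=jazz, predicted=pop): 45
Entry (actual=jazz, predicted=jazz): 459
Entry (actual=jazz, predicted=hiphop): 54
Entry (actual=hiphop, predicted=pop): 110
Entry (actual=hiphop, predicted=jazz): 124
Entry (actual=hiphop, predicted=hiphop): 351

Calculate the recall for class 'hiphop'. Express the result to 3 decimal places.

recall = TP/(TP+FN).
hiphop: TP=351, FN=110+124=234 → 351/585 = 0.6000

0.600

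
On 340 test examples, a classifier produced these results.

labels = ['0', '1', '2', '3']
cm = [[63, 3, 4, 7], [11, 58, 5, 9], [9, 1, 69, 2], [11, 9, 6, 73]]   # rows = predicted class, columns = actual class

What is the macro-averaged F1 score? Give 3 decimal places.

0.774

Per-class F1 score (2·TP/(2·TP+FP+FN)):
  0: TP=63, FP=3+4+7=14, FN=11+9+11=31 → 126/171 = 0.7368
  1: TP=58, FP=11+5+9=25, FN=3+1+9=13 → 116/154 = 0.7532
  2: TP=69, FP=9+1+2=12, FN=4+5+6=15 → 138/165 = 0.8364
  3: TP=73, FP=11+9+6=26, FN=7+9+2=18 → 146/190 = 0.7684
Macro-F1 score = mean = (0.7368 + 0.7532 + 0.8364 + 0.7684) / 4 = 0.774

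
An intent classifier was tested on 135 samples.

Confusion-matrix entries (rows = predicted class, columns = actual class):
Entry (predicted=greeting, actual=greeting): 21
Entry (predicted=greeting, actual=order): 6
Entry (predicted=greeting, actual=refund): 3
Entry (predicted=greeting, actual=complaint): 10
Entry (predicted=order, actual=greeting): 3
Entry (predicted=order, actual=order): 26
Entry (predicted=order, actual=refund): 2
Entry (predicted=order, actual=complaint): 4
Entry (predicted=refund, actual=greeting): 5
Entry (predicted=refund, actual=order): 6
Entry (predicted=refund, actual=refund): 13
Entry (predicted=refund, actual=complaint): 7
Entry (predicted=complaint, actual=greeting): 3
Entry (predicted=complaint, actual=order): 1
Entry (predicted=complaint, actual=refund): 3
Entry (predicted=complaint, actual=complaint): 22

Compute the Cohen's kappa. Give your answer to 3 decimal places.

Observed agreement pₒ = trace/N = 82/135 = 0.6074
Expected agreement pₑ = Σ (rowᵢ·colᵢ)/N² = (32·40 + 39·35 + 21·31 + 43·29)/135² = 0.2493
κ = (pₒ − pₑ)/(1 − pₑ) = (0.6074 − 0.2493)/(1 − 0.2493) = 0.477

0.477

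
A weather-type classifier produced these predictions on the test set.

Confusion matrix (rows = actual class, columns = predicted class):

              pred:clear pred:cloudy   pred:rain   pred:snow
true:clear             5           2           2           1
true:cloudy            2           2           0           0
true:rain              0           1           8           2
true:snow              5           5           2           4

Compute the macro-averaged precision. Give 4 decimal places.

Per-class precision (TP/(TP+FP)):
  clear: TP=5, FP=2+0+5=7 → 5/12 = 0.41667
  cloudy: TP=2, FP=2+1+5=8 → 2/10 = 0.20000
  rain: TP=8, FP=2+0+2=4 → 8/12 = 0.66667
  snow: TP=4, FP=1+0+2=3 → 4/7 = 0.57143
Macro-precision = mean = (0.41667 + 0.20000 + 0.66667 + 0.57143) / 4 = 0.4637

0.4637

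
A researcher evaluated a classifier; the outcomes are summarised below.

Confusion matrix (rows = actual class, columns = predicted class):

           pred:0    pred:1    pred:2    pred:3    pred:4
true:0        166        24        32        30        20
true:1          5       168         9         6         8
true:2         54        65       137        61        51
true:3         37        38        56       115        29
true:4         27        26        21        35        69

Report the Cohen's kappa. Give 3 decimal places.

Observed agreement pₒ = trace/N = 655/1289 = 0.5081
Expected agreement pₑ = Σ (rowᵢ·colᵢ)/N² = (272·289 + 196·321 + 368·255 + 275·247 + 178·177)/1289² = 0.2015
κ = (pₒ − pₑ)/(1 − pₑ) = (0.5081 − 0.2015)/(1 − 0.2015) = 0.384

0.384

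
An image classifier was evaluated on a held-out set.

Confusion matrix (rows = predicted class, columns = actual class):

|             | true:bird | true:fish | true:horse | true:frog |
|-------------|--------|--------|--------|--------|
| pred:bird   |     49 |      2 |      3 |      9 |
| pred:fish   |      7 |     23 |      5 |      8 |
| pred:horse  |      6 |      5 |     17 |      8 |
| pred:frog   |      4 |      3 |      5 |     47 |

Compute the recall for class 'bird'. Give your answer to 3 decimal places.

0.742

One-vs-rest for 'bird': TP = diagonal; FP = other classes predicted 'bird'; FN = 'bird' predicted as other.
recall = TP/(TP+FN).
bird: TP=49, FN=7+6+4=17 → 49/66 = 0.7424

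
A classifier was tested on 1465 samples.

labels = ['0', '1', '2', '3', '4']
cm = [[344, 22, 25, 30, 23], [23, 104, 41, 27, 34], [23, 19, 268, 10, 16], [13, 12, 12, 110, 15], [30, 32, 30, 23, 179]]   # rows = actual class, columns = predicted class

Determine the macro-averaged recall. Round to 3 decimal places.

Per-class recall (TP/(TP+FN)):
  0: TP=344, FN=22+25+30+23=100 → 344/444 = 0.7748
  1: TP=104, FN=23+41+27+34=125 → 104/229 = 0.4541
  2: TP=268, FN=23+19+10+16=68 → 268/336 = 0.7976
  3: TP=110, FN=13+12+12+15=52 → 110/162 = 0.6790
  4: TP=179, FN=30+32+30+23=115 → 179/294 = 0.6088
Macro-recall = mean = (0.7748 + 0.4541 + 0.7976 + 0.6790 + 0.6088) / 5 = 0.663

0.663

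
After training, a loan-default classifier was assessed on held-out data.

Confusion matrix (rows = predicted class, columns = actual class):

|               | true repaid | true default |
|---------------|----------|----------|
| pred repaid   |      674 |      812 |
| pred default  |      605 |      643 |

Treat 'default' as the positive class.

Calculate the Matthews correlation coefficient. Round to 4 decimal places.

MCC = (TP·TN − FP·FN) / √((TP+FP)(TP+FN)(TN+FP)(TN+FN))
Numerator = 643·674 − 605·812 = -57878
Denominator = √(1248·1455·1279·1486) = √3451174608960 = 1857733.7293
MCC = -57878 / 1857733.7293 = -0.0312

-0.0312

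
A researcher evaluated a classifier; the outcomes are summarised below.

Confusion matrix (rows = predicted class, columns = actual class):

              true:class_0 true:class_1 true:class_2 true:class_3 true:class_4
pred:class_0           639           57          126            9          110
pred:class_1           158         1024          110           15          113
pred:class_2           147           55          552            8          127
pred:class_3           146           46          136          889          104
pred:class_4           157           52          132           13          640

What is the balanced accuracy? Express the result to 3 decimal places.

Balanced accuracy = mean of per-class recall.
  class_0: recall = 639/1247 = 0.5124
  class_1: recall = 1024/1234 = 0.8298
  class_2: recall = 552/1056 = 0.5227
  class_3: recall = 889/934 = 0.9518
  class_4: recall = 640/1094 = 0.5850
Mean = (0.5124 + 0.8298 + 0.5227 + 0.9518 + 0.5850) / 5 = 0.680

0.680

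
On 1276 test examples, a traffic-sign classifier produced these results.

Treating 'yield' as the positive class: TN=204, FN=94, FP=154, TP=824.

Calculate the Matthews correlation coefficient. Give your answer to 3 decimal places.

0.496

MCC = (TP·TN − FP·FN) / √((TP+FP)(TP+FN)(TN+FP)(TN+FN))
Numerator = 824·204 − 154·94 = 153620
Denominator = √(978·918·358·298) = √95781321936 = 309485.5763
MCC = 153620 / 309485.5763 = 0.496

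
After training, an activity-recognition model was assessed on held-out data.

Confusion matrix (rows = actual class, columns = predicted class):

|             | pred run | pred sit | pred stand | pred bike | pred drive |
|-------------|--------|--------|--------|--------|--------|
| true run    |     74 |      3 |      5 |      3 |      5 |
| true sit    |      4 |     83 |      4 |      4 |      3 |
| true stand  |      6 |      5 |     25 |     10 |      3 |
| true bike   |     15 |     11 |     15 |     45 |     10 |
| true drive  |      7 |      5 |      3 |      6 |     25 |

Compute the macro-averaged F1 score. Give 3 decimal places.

0.630

Per-class F1 score (2·TP/(2·TP+FP+FN)):
  run: TP=74, FP=4+6+15+7=32, FN=3+5+3+5=16 → 148/196 = 0.7551
  sit: TP=83, FP=3+5+11+5=24, FN=4+4+4+3=15 → 166/205 = 0.8098
  stand: TP=25, FP=5+4+15+3=27, FN=6+5+10+3=24 → 50/101 = 0.4950
  bike: TP=45, FP=3+4+10+6=23, FN=15+11+15+10=51 → 90/164 = 0.5488
  drive: TP=25, FP=5+3+3+10=21, FN=7+5+3+6=21 → 50/92 = 0.5435
Macro-F1 score = mean = (0.7551 + 0.8098 + 0.4950 + 0.5488 + 0.5435) / 5 = 0.630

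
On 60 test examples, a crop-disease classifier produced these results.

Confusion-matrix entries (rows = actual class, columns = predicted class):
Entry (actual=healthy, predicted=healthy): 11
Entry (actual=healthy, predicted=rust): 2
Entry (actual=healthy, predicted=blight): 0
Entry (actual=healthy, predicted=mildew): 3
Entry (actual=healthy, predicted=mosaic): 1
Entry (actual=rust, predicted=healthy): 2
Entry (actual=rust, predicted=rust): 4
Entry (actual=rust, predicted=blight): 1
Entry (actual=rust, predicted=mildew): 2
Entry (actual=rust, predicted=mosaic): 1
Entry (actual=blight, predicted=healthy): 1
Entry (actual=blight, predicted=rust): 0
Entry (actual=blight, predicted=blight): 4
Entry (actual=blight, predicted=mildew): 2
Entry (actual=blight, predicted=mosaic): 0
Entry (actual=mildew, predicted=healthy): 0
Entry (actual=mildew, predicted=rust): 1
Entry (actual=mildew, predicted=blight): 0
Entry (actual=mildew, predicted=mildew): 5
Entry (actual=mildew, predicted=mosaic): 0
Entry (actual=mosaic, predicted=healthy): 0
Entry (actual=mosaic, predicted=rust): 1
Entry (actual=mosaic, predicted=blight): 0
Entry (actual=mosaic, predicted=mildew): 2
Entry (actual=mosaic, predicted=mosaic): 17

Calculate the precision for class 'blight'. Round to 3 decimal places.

0.800

precision = TP/(TP+FP).
blight: TP=4, FP=0+1+0+0=1 → 4/5 = 0.8000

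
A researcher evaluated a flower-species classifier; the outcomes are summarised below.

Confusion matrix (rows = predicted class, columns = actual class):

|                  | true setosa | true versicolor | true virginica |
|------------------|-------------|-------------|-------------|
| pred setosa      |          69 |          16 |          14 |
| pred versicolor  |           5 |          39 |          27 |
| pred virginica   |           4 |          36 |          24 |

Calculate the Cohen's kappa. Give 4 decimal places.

Observed agreement pₒ = trace/N = 132/234 = 0.56410
Expected agreement pₑ = Σ (rowᵢ·colᵢ)/N² = (78·99 + 91·71 + 65·64)/234² = 0.33500
κ = (pₒ − pₑ)/(1 − pₑ) = (0.56410 − 0.33500)/(1 − 0.33500) = 0.3445

0.3445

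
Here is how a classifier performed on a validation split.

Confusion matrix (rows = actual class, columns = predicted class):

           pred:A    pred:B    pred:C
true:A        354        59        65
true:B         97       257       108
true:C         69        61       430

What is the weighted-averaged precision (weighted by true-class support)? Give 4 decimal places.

0.6931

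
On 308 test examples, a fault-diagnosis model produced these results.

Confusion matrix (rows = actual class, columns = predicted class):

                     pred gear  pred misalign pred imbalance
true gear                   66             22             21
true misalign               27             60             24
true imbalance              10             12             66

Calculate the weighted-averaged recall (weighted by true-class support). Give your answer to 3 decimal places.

Per-class recall (TP/(TP+FN)):
  gear: TP=66, FN=22+21=43 → 66/109 = 0.6055
  misalign: TP=60, FN=27+24=51 → 60/111 = 0.5405
  imbalance: TP=66, FN=10+12=22 → 66/88 = 0.7500
Weighted-recall = Σ (supportᵢ/N)·recallᵢ with N=308: (109/308)·0.6055 + (111/308)·0.5405 + (88/308)·0.7500 = 0.623

0.623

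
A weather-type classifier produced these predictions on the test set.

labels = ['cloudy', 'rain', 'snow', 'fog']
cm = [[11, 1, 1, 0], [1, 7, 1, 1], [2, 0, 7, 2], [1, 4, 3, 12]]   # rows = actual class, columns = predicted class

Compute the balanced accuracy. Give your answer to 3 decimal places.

Balanced accuracy = mean of per-class recall.
  cloudy: recall = 11/13 = 0.8462
  rain: recall = 7/10 = 0.7000
  snow: recall = 7/11 = 0.6364
  fog: recall = 12/20 = 0.6000
Mean = (0.8462 + 0.7000 + 0.6364 + 0.6000) / 4 = 0.696

0.696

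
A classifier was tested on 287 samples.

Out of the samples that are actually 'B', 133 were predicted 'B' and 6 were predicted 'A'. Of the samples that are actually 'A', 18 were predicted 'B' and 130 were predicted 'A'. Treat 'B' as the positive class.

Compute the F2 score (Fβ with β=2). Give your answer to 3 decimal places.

Fβ = (1+β²)·TP / ((1+β²)·TP + β²·FN + FP), with β²=4
= 5·133 / (5·133 + 4·6 + 18) = 0.941

0.941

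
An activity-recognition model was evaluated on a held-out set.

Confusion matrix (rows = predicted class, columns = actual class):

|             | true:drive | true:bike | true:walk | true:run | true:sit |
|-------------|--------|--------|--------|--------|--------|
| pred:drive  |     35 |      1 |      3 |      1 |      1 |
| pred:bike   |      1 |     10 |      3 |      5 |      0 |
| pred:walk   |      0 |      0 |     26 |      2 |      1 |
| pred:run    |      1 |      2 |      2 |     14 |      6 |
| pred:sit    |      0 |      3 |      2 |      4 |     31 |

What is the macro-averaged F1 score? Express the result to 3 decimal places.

Per-class F1 score (2·TP/(2·TP+FP+FN)):
  drive: TP=35, FP=1+3+1+1=6, FN=1+0+1+0=2 → 70/78 = 0.8974
  bike: TP=10, FP=1+3+5+0=9, FN=1+0+2+3=6 → 20/35 = 0.5714
  walk: TP=26, FP=0+0+2+1=3, FN=3+3+2+2=10 → 52/65 = 0.8000
  run: TP=14, FP=1+2+2+6=11, FN=1+5+2+4=12 → 28/51 = 0.5490
  sit: TP=31, FP=0+3+2+4=9, FN=1+0+1+6=8 → 62/79 = 0.7848
Macro-F1 score = mean = (0.8974 + 0.5714 + 0.8000 + 0.5490 + 0.7848) / 5 = 0.721

0.721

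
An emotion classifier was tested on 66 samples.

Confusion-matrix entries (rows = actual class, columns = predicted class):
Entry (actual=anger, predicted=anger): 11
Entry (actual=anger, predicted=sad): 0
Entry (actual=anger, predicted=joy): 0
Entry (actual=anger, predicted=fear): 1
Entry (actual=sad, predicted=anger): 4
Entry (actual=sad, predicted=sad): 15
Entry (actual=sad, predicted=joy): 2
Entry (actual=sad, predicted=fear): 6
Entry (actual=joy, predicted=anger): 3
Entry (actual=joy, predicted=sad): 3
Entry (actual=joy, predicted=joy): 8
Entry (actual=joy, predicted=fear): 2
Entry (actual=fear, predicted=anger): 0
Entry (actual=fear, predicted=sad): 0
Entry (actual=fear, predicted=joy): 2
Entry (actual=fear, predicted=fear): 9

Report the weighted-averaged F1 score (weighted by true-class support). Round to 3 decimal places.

0.648

Per-class F1 score (2·TP/(2·TP+FP+FN)):
  anger: TP=11, FP=4+3+0=7, FN=0+0+1=1 → 22/30 = 0.7333
  sad: TP=15, FP=0+3+0=3, FN=4+2+6=12 → 30/45 = 0.6667
  joy: TP=8, FP=0+2+2=4, FN=3+3+2=8 → 16/28 = 0.5714
  fear: TP=9, FP=1+6+2=9, FN=0+0+2=2 → 18/29 = 0.6207
Weighted-F1 score = Σ (supportᵢ/N)·F1 scoreᵢ with N=66: (12/66)·0.7333 + (27/66)·0.6667 + (16/66)·0.5714 + (11/66)·0.6207 = 0.648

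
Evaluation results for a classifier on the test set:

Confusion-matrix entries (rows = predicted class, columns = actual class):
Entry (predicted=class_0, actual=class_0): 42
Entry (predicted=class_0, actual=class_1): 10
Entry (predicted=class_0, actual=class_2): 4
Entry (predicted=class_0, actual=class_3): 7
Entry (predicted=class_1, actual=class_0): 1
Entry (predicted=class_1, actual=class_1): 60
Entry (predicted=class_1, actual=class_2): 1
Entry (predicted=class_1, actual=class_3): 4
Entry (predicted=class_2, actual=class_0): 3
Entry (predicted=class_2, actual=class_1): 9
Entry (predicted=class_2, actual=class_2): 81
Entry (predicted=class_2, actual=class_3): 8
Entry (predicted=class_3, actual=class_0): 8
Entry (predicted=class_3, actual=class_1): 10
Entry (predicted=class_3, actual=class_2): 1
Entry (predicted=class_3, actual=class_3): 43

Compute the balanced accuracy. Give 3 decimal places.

0.769

Balanced accuracy = mean of per-class recall.
  class_0: recall = 42/54 = 0.7778
  class_1: recall = 60/89 = 0.6742
  class_2: recall = 81/87 = 0.9310
  class_3: recall = 43/62 = 0.6935
Mean = (0.7778 + 0.6742 + 0.9310 + 0.6935) / 4 = 0.769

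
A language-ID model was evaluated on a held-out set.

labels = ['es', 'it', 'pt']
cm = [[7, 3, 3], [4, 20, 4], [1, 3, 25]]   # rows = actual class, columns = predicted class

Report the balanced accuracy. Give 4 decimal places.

0.7049

Balanced accuracy = mean of per-class recall.
  es: recall = 7/13 = 0.53846
  it: recall = 20/28 = 0.71429
  pt: recall = 25/29 = 0.86207
Mean = (0.53846 + 0.71429 + 0.86207) / 3 = 0.7049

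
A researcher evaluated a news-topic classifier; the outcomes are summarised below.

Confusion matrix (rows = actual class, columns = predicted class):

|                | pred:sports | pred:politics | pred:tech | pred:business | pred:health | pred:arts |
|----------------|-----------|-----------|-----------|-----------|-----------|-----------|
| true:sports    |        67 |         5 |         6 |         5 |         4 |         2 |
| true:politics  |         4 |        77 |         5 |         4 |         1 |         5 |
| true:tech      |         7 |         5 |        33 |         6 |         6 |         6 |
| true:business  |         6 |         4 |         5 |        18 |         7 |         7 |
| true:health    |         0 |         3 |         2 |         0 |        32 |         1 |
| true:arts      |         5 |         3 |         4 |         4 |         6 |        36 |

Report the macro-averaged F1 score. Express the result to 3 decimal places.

Per-class F1 score (2·TP/(2·TP+FP+FN)):
  sports: TP=67, FP=4+7+6+0+5=22, FN=5+6+5+4+2=22 → 134/178 = 0.7528
  politics: TP=77, FP=5+5+4+3+3=20, FN=4+5+4+1+5=19 → 154/193 = 0.7979
  tech: TP=33, FP=6+5+5+2+4=22, FN=7+5+6+6+6=30 → 66/118 = 0.5593
  business: TP=18, FP=5+4+6+0+4=19, FN=6+4+5+7+7=29 → 36/84 = 0.4286
  health: TP=32, FP=4+1+6+7+6=24, FN=0+3+2+0+1=6 → 64/94 = 0.6809
  arts: TP=36, FP=2+5+6+7+1=21, FN=5+3+4+4+6=22 → 72/115 = 0.6261
Macro-F1 score = mean = (0.7528 + 0.7979 + 0.5593 + 0.4286 + 0.6809 + 0.6261) / 6 = 0.641

0.641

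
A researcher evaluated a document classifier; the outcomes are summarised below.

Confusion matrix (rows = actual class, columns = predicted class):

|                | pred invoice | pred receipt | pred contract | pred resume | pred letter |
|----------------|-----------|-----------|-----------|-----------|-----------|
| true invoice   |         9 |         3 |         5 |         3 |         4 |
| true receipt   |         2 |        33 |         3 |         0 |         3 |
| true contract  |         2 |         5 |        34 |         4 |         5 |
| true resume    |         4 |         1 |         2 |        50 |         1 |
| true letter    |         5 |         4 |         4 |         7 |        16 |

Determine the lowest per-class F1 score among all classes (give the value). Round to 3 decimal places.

Per-class F1 score (2·TP/(2·TP+FP+FN)):
  invoice: TP=9, FP=2+2+4+5=13, FN=3+5+3+4=15 → 18/46 = 0.3913
  receipt: TP=33, FP=3+5+1+4=13, FN=2+3+0+3=8 → 66/87 = 0.7586
  contract: TP=34, FP=5+3+2+4=14, FN=2+5+4+5=16 → 68/98 = 0.6939
  resume: TP=50, FP=3+0+4+7=14, FN=4+1+2+1=8 → 100/122 = 0.8197
  letter: TP=16, FP=4+3+5+1=13, FN=5+4+4+7=20 → 32/65 = 0.4923
Lowest is class 'invoice' with F1 score = 0.391.

0.391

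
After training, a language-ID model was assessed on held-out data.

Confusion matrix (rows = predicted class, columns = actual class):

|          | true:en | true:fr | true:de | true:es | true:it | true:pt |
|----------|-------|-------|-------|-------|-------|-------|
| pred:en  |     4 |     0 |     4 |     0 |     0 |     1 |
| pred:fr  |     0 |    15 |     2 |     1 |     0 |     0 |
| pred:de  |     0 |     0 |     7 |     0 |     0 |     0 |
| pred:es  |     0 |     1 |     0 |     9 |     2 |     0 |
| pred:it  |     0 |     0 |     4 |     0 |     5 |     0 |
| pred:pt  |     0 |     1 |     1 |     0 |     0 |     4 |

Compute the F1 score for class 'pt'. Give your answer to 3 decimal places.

0.727

One-vs-rest for 'pt': TP = diagonal; FP = other classes predicted 'pt'; FN = 'pt' predicted as other.
F1 score = 2·TP/(2·TP+FP+FN).
pt: TP=4, FP=0+1+1+0+0=2, FN=1+0+0+0+0=1 → 8/11 = 0.7273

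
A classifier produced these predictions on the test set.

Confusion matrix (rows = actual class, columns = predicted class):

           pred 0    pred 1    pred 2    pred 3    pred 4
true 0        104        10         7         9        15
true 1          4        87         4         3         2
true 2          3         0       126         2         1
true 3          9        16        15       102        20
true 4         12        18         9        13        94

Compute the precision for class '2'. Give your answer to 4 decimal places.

0.7826

One-vs-rest for '2': TP = diagonal; FP = other classes predicted '2'; FN = '2' predicted as other.
precision = TP/(TP+FP).
2: TP=126, FP=7+4+15+9=35 → 126/161 = 0.78261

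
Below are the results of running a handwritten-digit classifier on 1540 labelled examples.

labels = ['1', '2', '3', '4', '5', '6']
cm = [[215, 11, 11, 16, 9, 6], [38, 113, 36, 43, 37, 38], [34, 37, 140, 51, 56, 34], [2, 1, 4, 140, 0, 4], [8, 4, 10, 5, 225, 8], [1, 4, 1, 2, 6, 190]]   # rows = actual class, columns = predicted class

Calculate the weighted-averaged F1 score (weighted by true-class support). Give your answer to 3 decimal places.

0.641

Per-class F1 score (2·TP/(2·TP+FP+FN)):
  1: TP=215, FP=38+34+2+8+1=83, FN=11+11+16+9+6=53 → 430/566 = 0.7597
  2: TP=113, FP=11+37+1+4+4=57, FN=38+36+43+37+38=192 → 226/475 = 0.4758
  3: TP=140, FP=11+36+4+10+1=62, FN=34+37+51+56+34=212 → 280/554 = 0.5054
  4: TP=140, FP=16+43+51+5+2=117, FN=2+1+4+0+4=11 → 280/408 = 0.6863
  5: TP=225, FP=9+37+56+0+6=108, FN=8+4+10+5+8=35 → 450/593 = 0.7589
  6: TP=190, FP=6+38+34+4+8=90, FN=1+4+1+2+6=14 → 380/484 = 0.7851
Weighted-F1 score = Σ (supportᵢ/N)·F1 scoreᵢ with N=1540: (268/1540)·0.7597 + (305/1540)·0.4758 + (352/1540)·0.5054 + (151/1540)·0.6863 + (260/1540)·0.7589 + (204/1540)·0.7851 = 0.641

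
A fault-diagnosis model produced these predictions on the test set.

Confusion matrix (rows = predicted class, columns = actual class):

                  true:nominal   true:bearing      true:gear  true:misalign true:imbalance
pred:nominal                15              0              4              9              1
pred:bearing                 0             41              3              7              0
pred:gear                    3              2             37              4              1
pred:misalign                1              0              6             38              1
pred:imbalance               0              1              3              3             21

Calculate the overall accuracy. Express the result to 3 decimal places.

0.756

Accuracy = trace / total = (15+41+37+38+21=152) / 201 = 152/201 = 0.756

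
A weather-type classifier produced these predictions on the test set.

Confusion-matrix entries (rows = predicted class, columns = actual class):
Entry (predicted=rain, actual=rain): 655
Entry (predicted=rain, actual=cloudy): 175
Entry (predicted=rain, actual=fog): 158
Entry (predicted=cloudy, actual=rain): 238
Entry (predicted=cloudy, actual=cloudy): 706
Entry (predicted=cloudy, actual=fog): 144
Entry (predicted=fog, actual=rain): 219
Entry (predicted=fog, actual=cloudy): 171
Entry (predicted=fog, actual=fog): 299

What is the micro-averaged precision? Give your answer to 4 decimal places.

Micro-averaging pools counts across classes: ΣTP=1660, ΣFP=1105, ΣFN=1105.
Micro-precision = TP/(TP+FP) on pooled counts = 0.6004 (equals overall accuracy in single-label multiclass).

0.6004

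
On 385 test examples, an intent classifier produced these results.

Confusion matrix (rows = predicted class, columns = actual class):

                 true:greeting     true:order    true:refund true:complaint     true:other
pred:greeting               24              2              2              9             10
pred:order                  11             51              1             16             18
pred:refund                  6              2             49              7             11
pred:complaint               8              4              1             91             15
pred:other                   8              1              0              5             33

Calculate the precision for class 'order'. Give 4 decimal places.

0.5258

Treat 'order' as positive and all other classes as negative.
precision = TP/(TP+FP).
order: TP=51, FP=11+1+16+18=46 → 51/97 = 0.52577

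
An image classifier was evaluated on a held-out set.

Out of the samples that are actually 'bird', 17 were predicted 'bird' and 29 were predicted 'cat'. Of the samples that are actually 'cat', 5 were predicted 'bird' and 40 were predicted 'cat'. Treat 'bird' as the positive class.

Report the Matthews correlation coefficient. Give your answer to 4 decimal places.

0.3018

MCC = (TP·TN − FP·FN) / √((TP+FP)(TP+FN)(TN+FP)(TN+FN))
Numerator = 17·40 − 5·29 = 535
Denominator = √(22·46·45·69) = √3142260 = 1772.6421
MCC = 535 / 1772.6421 = 0.3018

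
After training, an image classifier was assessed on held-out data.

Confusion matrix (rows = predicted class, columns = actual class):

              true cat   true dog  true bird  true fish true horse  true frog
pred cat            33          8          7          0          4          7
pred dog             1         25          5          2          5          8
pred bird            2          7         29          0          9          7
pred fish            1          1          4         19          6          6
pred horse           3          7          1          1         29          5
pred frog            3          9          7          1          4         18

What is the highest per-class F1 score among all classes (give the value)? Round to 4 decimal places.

0.6471

Per-class F1 score (2·TP/(2·TP+FP+FN)):
  cat: TP=33, FP=8+7+0+4+7=26, FN=1+2+1+3+3=10 → 66/102 = 0.64706
  dog: TP=25, FP=1+5+2+5+8=21, FN=8+7+1+7+9=32 → 50/103 = 0.48544
  bird: TP=29, FP=2+7+0+9+7=25, FN=7+5+4+1+7=24 → 58/107 = 0.54206
  fish: TP=19, FP=1+1+4+6+6=18, FN=0+2+0+1+1=4 → 38/60 = 0.63333
  horse: TP=29, FP=3+7+1+1+5=17, FN=4+5+9+6+4=28 → 58/103 = 0.56311
  frog: TP=18, FP=3+9+7+1+4=24, FN=7+8+7+6+5=33 → 36/93 = 0.38710
Highest is class 'cat' with F1 score = 0.6471.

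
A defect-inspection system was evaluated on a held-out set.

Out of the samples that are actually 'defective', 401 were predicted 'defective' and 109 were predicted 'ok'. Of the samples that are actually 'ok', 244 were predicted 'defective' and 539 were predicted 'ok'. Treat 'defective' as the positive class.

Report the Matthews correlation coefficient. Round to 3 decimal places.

0.464

MCC = (TP·TN − FP·FN) / √((TP+FP)(TP+FN)(TN+FP)(TN+FN))
Numerator = 401·539 − 244·109 = 189543
Denominator = √(645·510·783·648) = √166903966800 = 408538.8192
MCC = 189543 / 408538.8192 = 0.464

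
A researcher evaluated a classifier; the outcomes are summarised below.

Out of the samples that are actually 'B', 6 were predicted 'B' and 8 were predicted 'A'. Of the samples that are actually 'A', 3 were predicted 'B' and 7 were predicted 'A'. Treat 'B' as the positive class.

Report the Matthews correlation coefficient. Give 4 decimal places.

MCC = (TP·TN − FP·FN) / √((TP+FP)(TP+FN)(TN+FP)(TN+FN))
Numerator = 6·7 − 3·8 = 18
Denominator = √(9·14·10·15) = √18900 = 137.4773
MCC = 18 / 137.4773 = 0.1309

0.1309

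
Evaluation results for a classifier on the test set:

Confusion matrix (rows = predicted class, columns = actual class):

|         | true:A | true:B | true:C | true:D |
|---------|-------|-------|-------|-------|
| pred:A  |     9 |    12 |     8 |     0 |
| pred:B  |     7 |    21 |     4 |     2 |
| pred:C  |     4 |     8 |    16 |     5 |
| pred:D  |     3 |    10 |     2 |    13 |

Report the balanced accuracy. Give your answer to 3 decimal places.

0.497

Balanced accuracy = mean of per-class recall.
  A: recall = 9/23 = 0.3913
  B: recall = 21/51 = 0.4118
  C: recall = 16/30 = 0.5333
  D: recall = 13/20 = 0.6500
Mean = (0.3913 + 0.4118 + 0.5333 + 0.6500) / 4 = 0.497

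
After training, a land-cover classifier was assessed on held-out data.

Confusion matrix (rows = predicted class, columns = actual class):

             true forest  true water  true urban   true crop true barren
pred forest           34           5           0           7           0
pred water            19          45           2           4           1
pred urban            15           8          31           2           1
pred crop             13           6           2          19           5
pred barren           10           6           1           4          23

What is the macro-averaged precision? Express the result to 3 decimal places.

Per-class precision (TP/(TP+FP)):
  forest: TP=34, FP=5+0+7+0=12 → 34/46 = 0.7391
  water: TP=45, FP=19+2+4+1=26 → 45/71 = 0.6338
  urban: TP=31, FP=15+8+2+1=26 → 31/57 = 0.5439
  crop: TP=19, FP=13+6+2+5=26 → 19/45 = 0.4222
  barren: TP=23, FP=10+6+1+4=21 → 23/44 = 0.5227
Macro-precision = mean = (0.7391 + 0.6338 + 0.5439 + 0.4222 + 0.5227) / 5 = 0.572

0.572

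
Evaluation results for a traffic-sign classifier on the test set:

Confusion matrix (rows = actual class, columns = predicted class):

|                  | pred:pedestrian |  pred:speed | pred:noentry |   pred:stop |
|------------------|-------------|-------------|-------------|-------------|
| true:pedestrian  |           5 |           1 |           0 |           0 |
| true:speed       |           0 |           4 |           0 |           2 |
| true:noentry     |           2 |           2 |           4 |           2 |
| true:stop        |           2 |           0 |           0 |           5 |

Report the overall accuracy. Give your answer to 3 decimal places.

Accuracy = trace / total = (5+4+4+5=18) / 29 = 18/29 = 0.621

0.621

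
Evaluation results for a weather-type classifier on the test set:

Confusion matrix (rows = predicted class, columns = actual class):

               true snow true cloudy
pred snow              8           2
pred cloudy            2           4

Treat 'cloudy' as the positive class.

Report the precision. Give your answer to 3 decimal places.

Precision = TP/(TP+FP) = 4/(4+2) = 4/6 = 0.667

0.667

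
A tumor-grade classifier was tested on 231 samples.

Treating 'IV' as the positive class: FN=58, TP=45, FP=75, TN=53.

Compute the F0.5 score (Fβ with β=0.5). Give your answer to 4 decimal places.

0.3859

Fβ = (1+β²)·TP / ((1+β²)·TP + β²·FN + FP), with β²=1/4
= 1.25·45 / (1.25·45 + 0.25·58 + 75) = 0.3859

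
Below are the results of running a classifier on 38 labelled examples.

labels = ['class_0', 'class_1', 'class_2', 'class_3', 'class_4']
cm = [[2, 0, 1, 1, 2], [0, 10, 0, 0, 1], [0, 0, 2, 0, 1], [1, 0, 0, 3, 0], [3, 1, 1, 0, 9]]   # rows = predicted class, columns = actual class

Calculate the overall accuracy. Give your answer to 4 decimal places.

0.6842

Accuracy = trace / total = (2+10+2+3+9=26) / 38 = 26/38 = 0.6842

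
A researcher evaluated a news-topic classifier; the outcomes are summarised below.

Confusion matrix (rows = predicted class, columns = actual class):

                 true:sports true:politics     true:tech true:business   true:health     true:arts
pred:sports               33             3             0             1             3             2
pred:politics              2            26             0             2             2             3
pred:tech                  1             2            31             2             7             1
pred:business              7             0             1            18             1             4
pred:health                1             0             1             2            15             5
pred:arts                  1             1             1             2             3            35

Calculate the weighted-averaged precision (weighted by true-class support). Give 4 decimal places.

Per-class precision (TP/(TP+FP)):
  sports: TP=33, FP=3+0+1+3+2=9 → 33/42 = 0.78571
  politics: TP=26, FP=2+0+2+2+3=9 → 26/35 = 0.74286
  tech: TP=31, FP=1+2+2+7+1=13 → 31/44 = 0.70455
  business: TP=18, FP=7+0+1+1+4=13 → 18/31 = 0.58065
  health: TP=15, FP=1+0+1+2+5=9 → 15/24 = 0.62500
  arts: TP=35, FP=1+1+1+2+3=8 → 35/43 = 0.81395
Weighted-precision = Σ (supportᵢ/N)·precisionᵢ with N=219: (45/219)·0.78571 + (32/219)·0.74286 + (34/219)·0.70455 + (27/219)·0.58065 + (31/219)·0.62500 + (50/219)·0.81395 = 0.7253

0.7253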